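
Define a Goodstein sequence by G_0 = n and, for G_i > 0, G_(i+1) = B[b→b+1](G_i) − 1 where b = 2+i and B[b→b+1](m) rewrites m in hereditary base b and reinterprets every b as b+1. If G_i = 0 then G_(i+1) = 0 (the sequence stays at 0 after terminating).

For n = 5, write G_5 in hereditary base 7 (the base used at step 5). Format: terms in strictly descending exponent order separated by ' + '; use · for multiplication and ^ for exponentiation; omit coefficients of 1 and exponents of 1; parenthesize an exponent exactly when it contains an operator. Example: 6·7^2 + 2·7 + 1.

3·7^3 + 3·7^2 + 3·7

G_0 = 5. HB_2(5) = 2^2 + 1. Bump = 28. G_1 = 27.
G_1 = 27. HB_3(27) = 3^3. Bump = 256. G_2 = 255.
G_2 = 255. HB_4(255) = 3·4^3 + 3·4^2 + 3·4 + 3. Bump = 468. G_3 = 467.
G_3 = 467. HB_5(467) = 3·5^3 + 3·5^2 + 3·5 + 2. Bump = 776. G_4 = 775.
G_4 = 775. HB_6(775) = 3·6^3 + 3·6^2 + 3·6 + 1. Bump = 1198. G_5 = 1197.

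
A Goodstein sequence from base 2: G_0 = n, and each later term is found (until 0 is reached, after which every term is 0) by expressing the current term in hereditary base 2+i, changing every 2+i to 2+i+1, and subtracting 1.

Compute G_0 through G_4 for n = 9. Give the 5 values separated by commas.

G_0=9  [base 2] 2^(2 + 1) + 1  →[2↦3]→  3^(3 + 1) + 1 = 82  −1 ⇒ G_1=81
G_1=81  [base 3] 3^(3 + 1)  →[3↦4]→  4^(4 + 1) = 1024  −1 ⇒ G_2=1023
G_2=1023  [base 4] 3·4^4 + 3·4^3 + 3·4^2 + 3·4 + 3  →[4↦5]→  3·5^5 + 3·5^3 + 3·5^2 + 3·5 + 3 = 9843  −1 ⇒ G_3=9842
G_3=9842  [base 5] 3·5^5 + 3·5^3 + 3·5^2 + 3·5 + 2  →[5↦6]→  3·6^6 + 3·6^3 + 3·6^2 + 3·6 + 2 = 140744  −1 ⇒ G_4=140743

9, 81, 1023, 9842, 140743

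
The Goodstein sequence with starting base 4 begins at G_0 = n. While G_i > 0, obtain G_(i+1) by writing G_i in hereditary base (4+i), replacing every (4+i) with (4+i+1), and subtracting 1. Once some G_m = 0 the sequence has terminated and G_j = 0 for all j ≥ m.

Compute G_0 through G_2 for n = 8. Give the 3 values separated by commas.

8, 9, 9

step 0: 8 = 2·4; sub 5 for 4: 2·5; = 10; G_1 = 10−1 = 9
step 1: 9 = 5 + 4; sub 6 for 5: 6 + 4; = 10; G_2 = 10−1 = 9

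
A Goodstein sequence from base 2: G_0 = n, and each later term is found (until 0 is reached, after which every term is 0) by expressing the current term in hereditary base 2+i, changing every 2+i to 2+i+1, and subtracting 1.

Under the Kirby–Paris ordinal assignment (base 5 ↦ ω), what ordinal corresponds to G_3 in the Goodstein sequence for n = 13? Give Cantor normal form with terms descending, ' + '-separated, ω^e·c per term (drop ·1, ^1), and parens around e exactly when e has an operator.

ω^(ω + 1) + ω^3·3 + ω^2·3 + ω·3 + 2

base 2: 13 = 2^(2 + 1) + 2^2 + 1; at 3: 3^(3 + 1) + 3^3 + 1 = 109; next = 108
base 3: 108 = 3^(3 + 1) + 3^3; at 4: 4^(4 + 1) + 4^4 = 1280; next = 1279
base 4: 1279 = 4^(4 + 1) + 3·4^3 + 3·4^2 + 3·4 + 3; at 5: 5^(5 + 1) + 3·5^3 + 3·5^2 + 3·5 + 3 = 16093; next = 16092
base 5: 16092 = 5^(5 + 1) + 3·5^3 + 3·5^2 + 3·5 + 2; at 6: 6^(6 + 1) + 3·6^3 + 3·6^2 + 3·6 + 2 = 280712; next = 280711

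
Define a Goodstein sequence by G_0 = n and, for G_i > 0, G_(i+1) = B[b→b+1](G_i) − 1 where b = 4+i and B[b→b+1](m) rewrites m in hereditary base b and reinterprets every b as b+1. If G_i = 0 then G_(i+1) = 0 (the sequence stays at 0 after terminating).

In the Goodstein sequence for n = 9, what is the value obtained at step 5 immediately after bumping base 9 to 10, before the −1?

G_0 = 9. HB_4(9) = 2·4 + 1. Bump = 11. G_1 = 10.
G_1 = 10. HB_5(10) = 2·5. Bump = 12. G_2 = 11.
G_2 = 11. HB_6(11) = 6 + 5. Bump = 12. G_3 = 11.
G_3 = 11. HB_7(11) = 7 + 4. Bump = 12. G_4 = 11.
G_4 = 11. HB_8(11) = 8 + 3. Bump = 12. G_5 = 11.
G_5 = 11. HB_9(11) = 9 + 2. Bump = 12. G_6 = 11.

12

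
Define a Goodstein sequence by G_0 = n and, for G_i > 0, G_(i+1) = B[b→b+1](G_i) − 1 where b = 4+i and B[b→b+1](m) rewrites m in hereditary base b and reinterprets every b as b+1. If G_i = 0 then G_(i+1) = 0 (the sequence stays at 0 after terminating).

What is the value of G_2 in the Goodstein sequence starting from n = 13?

17

G_0 = 13. HB_4(13) = 3·4 + 1. Bump = 16. G_1 = 15.
G_1 = 15. HB_5(15) = 3·5. Bump = 18. G_2 = 17.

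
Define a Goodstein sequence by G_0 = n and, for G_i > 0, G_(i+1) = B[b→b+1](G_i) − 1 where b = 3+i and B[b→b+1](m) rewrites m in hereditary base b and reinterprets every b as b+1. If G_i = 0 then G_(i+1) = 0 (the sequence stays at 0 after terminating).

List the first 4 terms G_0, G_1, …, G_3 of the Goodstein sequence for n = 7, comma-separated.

7 —HB3→ 2·3 + 1 —bump→ 2·4 + 1 = 9 —(−1)→ 8
8 —HB4→ 2·4 —bump→ 2·5 = 10 —(−1)→ 9
9 —HB5→ 5 + 4 —bump→ 6 + 4 = 10 —(−1)→ 9

7, 8, 9, 9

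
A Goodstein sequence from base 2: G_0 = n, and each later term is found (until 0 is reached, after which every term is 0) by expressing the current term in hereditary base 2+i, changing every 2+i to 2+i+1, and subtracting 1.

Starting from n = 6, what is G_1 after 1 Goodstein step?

29

G_0 = 6. HB_2(6) = 2^2 + 2. Bump = 30. G_1 = 29.
G_1 = 29. HB_3(29) = 3^3 + 2. Bump = 258. G_2 = 257.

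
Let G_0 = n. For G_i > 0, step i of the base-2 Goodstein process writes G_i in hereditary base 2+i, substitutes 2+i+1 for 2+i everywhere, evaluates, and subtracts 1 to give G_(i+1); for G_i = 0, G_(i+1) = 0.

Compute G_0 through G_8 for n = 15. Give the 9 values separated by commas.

step 0: 15 = 2^(2 + 1) + 2^2 + 2 + 1; sub 3 for 2: 3^(3 + 1) + 3^3 + 3 + 1; = 112; G_1 = 112−1 = 111
step 1: 111 = 3^(3 + 1) + 3^3 + 3; sub 4 for 3: 4^(4 + 1) + 4^4 + 4; = 1284; G_2 = 1284−1 = 1283
step 2: 1283 = 4^(4 + 1) + 4^4 + 3; sub 5 for 4: 5^(5 + 1) + 5^5 + 3; = 18753; G_3 = 18753−1 = 18752
step 3: 18752 = 5^(5 + 1) + 5^5 + 2; sub 6 for 5: 6^(6 + 1) + 6^6 + 2; = 326594; G_4 = 326594−1 = 326593
step 4: 326593 = 6^(6 + 1) + 6^6 + 1; sub 7 for 6: 7^(7 + 1) + 7^7 + 1; = 6588345; G_5 = 6588345−1 = 6588344
step 5: 6588344 = 7^(7 + 1) + 7^7; sub 8 for 7: 8^(8 + 1) + 8^8; = 150994944; G_6 = 150994944−1 = 150994943
step 6: 150994943 = 8^(8 + 1) + 7·8^7 + 7·8^6 + 7·8^5 + 7·8^4 + 7·8^3 + 7·8^2 + 7·8 + 7; sub 9 for 8: 9^(9 + 1) + 7·9^7 + 7·9^6 + 7·9^5 + 7·9^4 + 7·9^3 + 7·9^2 + 7·9 + 7; = 3524450281; G_7 = 3524450281−1 = 3524450280
step 7: 3524450280 = 9^(9 + 1) + 7·9^7 + 7·9^6 + 7·9^5 + 7·9^4 + 7·9^3 + 7·9^2 + 7·9 + 6; sub 10 for 9: 10^(10 + 1) + 7·10^7 + 7·10^6 + 7·10^5 + 7·10^4 + 7·10^3 + 7·10^2 + 7·10 + 6; = 100077777776; G_8 = 100077777776−1 = 100077777775

15, 111, 1283, 18752, 326593, 6588344, 150994943, 3524450280, 100077777775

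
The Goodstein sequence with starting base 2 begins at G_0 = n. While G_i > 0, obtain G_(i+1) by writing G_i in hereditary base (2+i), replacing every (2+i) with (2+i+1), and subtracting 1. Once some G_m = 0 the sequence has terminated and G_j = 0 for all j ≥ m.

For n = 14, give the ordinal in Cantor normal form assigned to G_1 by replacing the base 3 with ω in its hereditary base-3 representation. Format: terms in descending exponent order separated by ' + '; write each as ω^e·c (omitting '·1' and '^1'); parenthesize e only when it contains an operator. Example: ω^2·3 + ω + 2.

step 0: 14 = 2^(2 + 1) + 2^2 + 2; sub 3 for 2: 3^(3 + 1) + 3^3 + 3; = 111; G_1 = 111−1 = 110
step 1: 110 = 3^(3 + 1) + 3^3 + 2; sub 4 for 3: 4^(4 + 1) + 4^4 + 2; = 1282; G_2 = 1282−1 = 1281

ω^(ω + 1) + ω^ω + 2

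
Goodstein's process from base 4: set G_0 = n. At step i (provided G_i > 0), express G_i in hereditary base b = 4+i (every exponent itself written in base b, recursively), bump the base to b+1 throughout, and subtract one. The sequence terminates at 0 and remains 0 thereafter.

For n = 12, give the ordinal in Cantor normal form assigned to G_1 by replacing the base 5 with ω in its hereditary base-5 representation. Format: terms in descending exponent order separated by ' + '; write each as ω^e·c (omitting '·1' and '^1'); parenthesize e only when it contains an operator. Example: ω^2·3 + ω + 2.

ω·2 + 4

12 —HB4→ 3·4 —bump→ 3·5 = 15 —(−1)→ 14
14 —HB5→ 2·5 + 4 —bump→ 2·6 + 4 = 16 —(−1)→ 15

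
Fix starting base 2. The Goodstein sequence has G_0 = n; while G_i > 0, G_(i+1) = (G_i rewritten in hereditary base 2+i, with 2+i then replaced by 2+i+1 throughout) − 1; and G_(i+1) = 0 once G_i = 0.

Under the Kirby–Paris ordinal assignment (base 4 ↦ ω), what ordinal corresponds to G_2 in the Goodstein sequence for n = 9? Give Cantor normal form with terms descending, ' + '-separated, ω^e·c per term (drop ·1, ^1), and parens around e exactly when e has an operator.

ω^ω·3 + ω^3·3 + ω^2·3 + ω·3 + 3

G_0 = 9. HB_2(9) = 2^(2 + 1) + 1. Bump = 82. G_1 = 81.
G_1 = 81. HB_3(81) = 3^(3 + 1). Bump = 1024. G_2 = 1023.
G_2 = 1023. HB_4(1023) = 3·4^4 + 3·4^3 + 3·4^2 + 3·4 + 3. Bump = 9843. G_3 = 9842.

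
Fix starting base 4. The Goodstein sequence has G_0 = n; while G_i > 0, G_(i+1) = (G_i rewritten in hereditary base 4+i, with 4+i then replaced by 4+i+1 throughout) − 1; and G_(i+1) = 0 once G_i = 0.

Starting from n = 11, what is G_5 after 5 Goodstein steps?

15

i=0: 11 = 2·4 + 3 (b=4); 4→5: 2·5 + 3 = 13; 13−1 = 12
i=1: 12 = 2·5 + 2 (b=5); 5→6: 2·6 + 2 = 14; 14−1 = 13
i=2: 13 = 2·6 + 1 (b=6); 6→7: 2·7 + 1 = 15; 15−1 = 14
i=3: 14 = 2·7 (b=7); 7→8: 2·8 = 16; 16−1 = 15
i=4: 15 = 8 + 7 (b=8); 8→9: 9 + 7 = 16; 16−1 = 15
i=5: 15 = 9 + 6 (b=9); 9→10: 10 + 6 = 16; 16−1 = 15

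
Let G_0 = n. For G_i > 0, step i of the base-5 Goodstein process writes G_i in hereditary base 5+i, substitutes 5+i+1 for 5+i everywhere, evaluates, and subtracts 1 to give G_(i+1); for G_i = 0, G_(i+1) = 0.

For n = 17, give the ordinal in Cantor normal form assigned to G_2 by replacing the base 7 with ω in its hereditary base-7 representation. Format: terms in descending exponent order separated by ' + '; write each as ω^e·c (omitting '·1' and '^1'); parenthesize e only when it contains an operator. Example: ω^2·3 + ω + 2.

ω·3

[0] 17 ≡ 3·5 + 2 (base 5). Lift 6: 20. −1: 19.
[1] 19 ≡ 3·6 + 1 (base 6). Lift 7: 22. −1: 21.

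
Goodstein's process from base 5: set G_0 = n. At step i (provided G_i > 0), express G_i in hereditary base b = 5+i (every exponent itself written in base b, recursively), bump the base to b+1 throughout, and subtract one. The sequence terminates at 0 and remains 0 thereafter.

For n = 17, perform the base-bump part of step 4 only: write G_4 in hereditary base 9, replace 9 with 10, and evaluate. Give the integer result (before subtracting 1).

step 0: 17 = 3·5 + 2; sub 6 for 5: 3·6 + 2; = 20; G_1 = 20−1 = 19
step 1: 19 = 3·6 + 1; sub 7 for 6: 3·7 + 1; = 22; G_2 = 22−1 = 21
step 2: 21 = 3·7; sub 8 for 7: 3·8; = 24; G_3 = 24−1 = 23
step 3: 23 = 2·8 + 7; sub 9 for 8: 2·9 + 7; = 25; G_4 = 25−1 = 24

26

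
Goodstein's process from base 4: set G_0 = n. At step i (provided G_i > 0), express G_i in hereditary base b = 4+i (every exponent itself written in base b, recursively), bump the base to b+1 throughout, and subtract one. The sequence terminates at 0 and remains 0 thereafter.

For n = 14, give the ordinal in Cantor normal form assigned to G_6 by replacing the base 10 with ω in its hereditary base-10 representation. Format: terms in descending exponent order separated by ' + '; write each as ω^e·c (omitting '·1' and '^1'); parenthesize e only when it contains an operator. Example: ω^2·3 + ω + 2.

ω·2 + 3

[0] 14 ≡ 3·4 + 2 (base 4). Lift 5: 17. −1: 16.
[1] 16 ≡ 3·5 + 1 (base 5). Lift 6: 19. −1: 18.
[2] 18 ≡ 3·6 (base 6). Lift 7: 21. −1: 20.
[3] 20 ≡ 2·7 + 6 (base 7). Lift 8: 22. −1: 21.
[4] 21 ≡ 2·8 + 5 (base 8). Lift 9: 23. −1: 22.
[5] 22 ≡ 2·9 + 4 (base 9). Lift 10: 24. −1: 23.
[6] 23 ≡ 2·10 + 3 (base 10). Lift 11: 25. −1: 24.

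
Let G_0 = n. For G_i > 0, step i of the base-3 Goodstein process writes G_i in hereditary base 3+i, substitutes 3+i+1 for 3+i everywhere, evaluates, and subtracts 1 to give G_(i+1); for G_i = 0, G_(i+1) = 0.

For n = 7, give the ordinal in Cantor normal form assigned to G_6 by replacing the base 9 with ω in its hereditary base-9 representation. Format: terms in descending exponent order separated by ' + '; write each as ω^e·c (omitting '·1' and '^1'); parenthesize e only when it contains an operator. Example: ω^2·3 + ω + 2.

ω

G_0 = 7. HB_3(7) = 2·3 + 1. Bump = 9. G_1 = 8.
G_1 = 8. HB_4(8) = 2·4. Bump = 10. G_2 = 9.
G_2 = 9. HB_5(9) = 5 + 4. Bump = 10. G_3 = 9.
G_3 = 9. HB_6(9) = 6 + 3. Bump = 10. G_4 = 9.
G_4 = 9. HB_7(9) = 7 + 2. Bump = 10. G_5 = 9.
G_5 = 9. HB_8(9) = 8 + 1. Bump = 10. G_6 = 9.
G_6 = 9. HB_9(9) = 9. Bump = 10. G_7 = 9.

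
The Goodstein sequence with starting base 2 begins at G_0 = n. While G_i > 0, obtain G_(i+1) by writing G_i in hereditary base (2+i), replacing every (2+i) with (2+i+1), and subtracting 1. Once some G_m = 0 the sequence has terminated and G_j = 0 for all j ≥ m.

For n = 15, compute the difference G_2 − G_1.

1172

15 —HB2→ 2^(2 + 1) + 2^2 + 2 + 1 —bump→ 3^(3 + 1) + 3^3 + 3 + 1 = 112 —(−1)→ 111
111 —HB3→ 3^(3 + 1) + 3^3 + 3 —bump→ 4^(4 + 1) + 4^4 + 4 = 1284 —(−1)→ 1283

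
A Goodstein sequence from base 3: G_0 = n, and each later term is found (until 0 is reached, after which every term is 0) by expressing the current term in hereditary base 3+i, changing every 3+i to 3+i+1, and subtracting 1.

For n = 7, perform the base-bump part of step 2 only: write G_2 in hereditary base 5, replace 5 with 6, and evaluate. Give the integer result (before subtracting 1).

G_0=7  [base 3] 2·3 + 1  →[3↦4]→  2·4 + 1 = 9  −1 ⇒ G_1=8
G_1=8  [base 4] 2·4  →[4↦5]→  2·5 = 10  −1 ⇒ G_2=9
G_2=9  [base 5] 5 + 4  →[5↦6]→  6 + 4 = 10  −1 ⇒ G_3=9

10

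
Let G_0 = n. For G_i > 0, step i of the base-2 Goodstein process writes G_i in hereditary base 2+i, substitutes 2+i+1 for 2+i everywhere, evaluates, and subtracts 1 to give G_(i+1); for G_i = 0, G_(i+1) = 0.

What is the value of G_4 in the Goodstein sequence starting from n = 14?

326591

step 0: 14 = 2^(2 + 1) + 2^2 + 2; sub 3 for 2: 3^(3 + 1) + 3^3 + 3; = 111; G_1 = 111−1 = 110
step 1: 110 = 3^(3 + 1) + 3^3 + 2; sub 4 for 3: 4^(4 + 1) + 4^4 + 2; = 1282; G_2 = 1282−1 = 1281
step 2: 1281 = 4^(4 + 1) + 4^4 + 1; sub 5 for 4: 5^(5 + 1) + 5^5 + 1; = 18751; G_3 = 18751−1 = 18750
step 3: 18750 = 5^(5 + 1) + 5^5; sub 6 for 5: 6^(6 + 1) + 6^6; = 326592; G_4 = 326592−1 = 326591
step 4: 326591 = 6^(6 + 1) + 5·6^5 + 5·6^4 + 5·6^3 + 5·6^2 + 5·6 + 5; sub 7 for 6: 7^(7 + 1) + 5·7^5 + 5·7^4 + 5·7^3 + 5·7^2 + 5·7 + 5; = 5862841; G_5 = 5862841−1 = 5862840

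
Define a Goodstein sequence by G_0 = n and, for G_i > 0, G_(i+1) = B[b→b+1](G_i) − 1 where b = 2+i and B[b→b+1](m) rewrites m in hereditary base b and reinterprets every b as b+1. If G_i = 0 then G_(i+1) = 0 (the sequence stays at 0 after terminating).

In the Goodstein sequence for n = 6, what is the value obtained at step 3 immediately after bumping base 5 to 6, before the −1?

G_0 = 6. HB_2(6) = 2^2 + 2. Bump = 30. G_1 = 29.
G_1 = 29. HB_3(29) = 3^3 + 2. Bump = 258. G_2 = 257.
G_2 = 257. HB_4(257) = 4^4 + 1. Bump = 3126. G_3 = 3125.
G_3 = 3125. HB_5(3125) = 5^5. Bump = 46656. G_4 = 46655.

46656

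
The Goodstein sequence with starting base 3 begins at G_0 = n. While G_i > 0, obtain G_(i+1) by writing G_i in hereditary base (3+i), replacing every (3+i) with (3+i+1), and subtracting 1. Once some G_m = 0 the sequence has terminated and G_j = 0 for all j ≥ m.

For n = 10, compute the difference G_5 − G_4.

3

10 —HB3→ 3^2 + 1 —bump→ 4^2 + 1 = 17 —(−1)→ 16
16 —HB4→ 4^2 —bump→ 5^2 = 25 —(−1)→ 24
24 —HB5→ 4·5 + 4 —bump→ 4·6 + 4 = 28 —(−1)→ 27
27 —HB6→ 4·6 + 3 —bump→ 4·7 + 3 = 31 —(−1)→ 30
30 —HB7→ 4·7 + 2 —bump→ 4·8 + 2 = 34 —(−1)→ 33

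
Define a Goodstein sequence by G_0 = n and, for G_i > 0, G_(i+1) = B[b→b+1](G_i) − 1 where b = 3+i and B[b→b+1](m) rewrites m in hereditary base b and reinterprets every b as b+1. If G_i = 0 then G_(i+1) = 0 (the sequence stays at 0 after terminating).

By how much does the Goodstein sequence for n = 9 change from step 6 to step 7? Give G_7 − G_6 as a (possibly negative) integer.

(0) 9|_3 = 3^2 ↦ 4^2|_4 = 16 ⇒ 15
(1) 15|_4 = 3·4 + 3 ↦ 3·5 + 3|_5 = 18 ⇒ 17
(2) 17|_5 = 3·5 + 2 ↦ 3·6 + 2|_6 = 20 ⇒ 19
(3) 19|_6 = 3·6 + 1 ↦ 3·7 + 1|_7 = 22 ⇒ 21
(4) 21|_7 = 3·7 ↦ 3·8|_8 = 24 ⇒ 23
(5) 23|_8 = 2·8 + 7 ↦ 2·9 + 7|_9 = 25 ⇒ 24
(6) 24|_9 = 2·9 + 6 ↦ 2·10 + 6|_10 = 26 ⇒ 25

1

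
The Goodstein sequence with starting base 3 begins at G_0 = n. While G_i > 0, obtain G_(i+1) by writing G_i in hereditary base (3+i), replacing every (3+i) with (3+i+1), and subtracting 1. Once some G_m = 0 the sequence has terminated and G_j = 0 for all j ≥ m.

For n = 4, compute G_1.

4

base 3: 4 = 3 + 1; at 4: 4 + 1 = 5; next = 4
base 4: 4 = 4; at 5: 5 = 5; next = 4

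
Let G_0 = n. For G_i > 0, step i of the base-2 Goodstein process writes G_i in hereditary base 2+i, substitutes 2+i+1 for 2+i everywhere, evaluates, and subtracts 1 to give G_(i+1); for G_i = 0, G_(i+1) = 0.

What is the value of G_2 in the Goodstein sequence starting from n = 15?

G_0 = 15. HB_2(15) = 2^(2 + 1) + 2^2 + 2 + 1. Bump = 112. G_1 = 111.
G_1 = 111. HB_3(111) = 3^(3 + 1) + 3^3 + 3. Bump = 1284. G_2 = 1283.

1283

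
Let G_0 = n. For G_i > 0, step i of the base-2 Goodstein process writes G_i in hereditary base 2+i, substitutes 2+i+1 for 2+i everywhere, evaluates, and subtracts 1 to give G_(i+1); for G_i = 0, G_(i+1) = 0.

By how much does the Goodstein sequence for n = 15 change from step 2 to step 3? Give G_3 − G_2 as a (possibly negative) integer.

G_0 = 15. HB_2(15) = 2^(2 + 1) + 2^2 + 2 + 1. Bump = 112. G_1 = 111.
G_1 = 111. HB_3(111) = 3^(3 + 1) + 3^3 + 3. Bump = 1284. G_2 = 1283.
G_2 = 1283. HB_4(1283) = 4^(4 + 1) + 4^4 + 3. Bump = 18753. G_3 = 18752.

17469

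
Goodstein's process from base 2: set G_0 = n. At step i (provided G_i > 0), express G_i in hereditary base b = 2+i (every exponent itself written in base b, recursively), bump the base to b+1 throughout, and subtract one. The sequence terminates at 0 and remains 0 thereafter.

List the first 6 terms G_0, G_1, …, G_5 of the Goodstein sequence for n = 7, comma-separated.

7, 30, 259, 3127, 46657, 823543

G_0 = 7. HB_2(7) = 2^2 + 2 + 1. Bump = 31. G_1 = 30.
G_1 = 30. HB_3(30) = 3^3 + 3. Bump = 260. G_2 = 259.
G_2 = 259. HB_4(259) = 4^4 + 3. Bump = 3128. G_3 = 3127.
G_3 = 3127. HB_5(3127) = 5^5 + 2. Bump = 46658. G_4 = 46657.
G_4 = 46657. HB_6(46657) = 6^6 + 1. Bump = 823544. G_5 = 823543.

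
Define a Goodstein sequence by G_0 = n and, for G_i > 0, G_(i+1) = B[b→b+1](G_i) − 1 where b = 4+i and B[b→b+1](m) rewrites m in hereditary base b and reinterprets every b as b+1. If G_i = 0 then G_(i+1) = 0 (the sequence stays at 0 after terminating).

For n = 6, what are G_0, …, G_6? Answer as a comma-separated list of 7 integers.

6, 6, 6, 6, 5, 4, 3

[0] 6 ≡ 4 + 2 (base 4). Lift 5: 7. −1: 6.
[1] 6 ≡ 5 + 1 (base 5). Lift 6: 7. −1: 6.
[2] 6 ≡ 6 (base 6). Lift 7: 7. −1: 6.
[3] 6 ≡ 6 (base 7). Lift 8: 6. −1: 5.
[4] 5 ≡ 5 (base 8). Lift 9: 5. −1: 4.
[5] 4 ≡ 4 (base 9). Lift 10: 4. −1: 3.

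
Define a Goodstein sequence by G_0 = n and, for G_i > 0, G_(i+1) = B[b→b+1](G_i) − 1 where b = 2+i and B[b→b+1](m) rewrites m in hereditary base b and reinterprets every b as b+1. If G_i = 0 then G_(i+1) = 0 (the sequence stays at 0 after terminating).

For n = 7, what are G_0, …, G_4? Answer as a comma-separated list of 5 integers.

G_0=7  [base 2] 2^2 + 2 + 1  →[2↦3]→  3^3 + 3 + 1 = 31  −1 ⇒ G_1=30
G_1=30  [base 3] 3^3 + 3  →[3↦4]→  4^4 + 4 = 260  −1 ⇒ G_2=259
G_2=259  [base 4] 4^4 + 3  →[4↦5]→  5^5 + 3 = 3128  −1 ⇒ G_3=3127
G_3=3127  [base 5] 5^5 + 2  →[5↦6]→  6^6 + 2 = 46658  −1 ⇒ G_4=46657

7, 30, 259, 3127, 46657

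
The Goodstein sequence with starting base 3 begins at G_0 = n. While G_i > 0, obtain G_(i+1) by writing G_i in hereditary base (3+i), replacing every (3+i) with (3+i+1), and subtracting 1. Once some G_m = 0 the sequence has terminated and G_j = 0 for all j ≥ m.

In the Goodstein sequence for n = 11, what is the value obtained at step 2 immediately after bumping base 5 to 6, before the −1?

(0) 11|_3 = 3^2 + 2 ↦ 4^2 + 2|_4 = 18 ⇒ 17
(1) 17|_4 = 4^2 + 1 ↦ 5^2 + 1|_5 = 26 ⇒ 25
(2) 25|_5 = 5^2 ↦ 6^2|_6 = 36 ⇒ 35

36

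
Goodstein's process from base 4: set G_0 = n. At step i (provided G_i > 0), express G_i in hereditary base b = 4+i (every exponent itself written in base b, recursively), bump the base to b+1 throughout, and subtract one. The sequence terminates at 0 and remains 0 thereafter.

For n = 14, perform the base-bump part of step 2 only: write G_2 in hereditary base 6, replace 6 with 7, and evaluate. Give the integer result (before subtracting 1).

base 4: 14 = 3·4 + 2; at 5: 3·5 + 2 = 17; next = 16
base 5: 16 = 3·5 + 1; at 6: 3·6 + 1 = 19; next = 18
base 6: 18 = 3·6; at 7: 3·7 = 21; next = 20

21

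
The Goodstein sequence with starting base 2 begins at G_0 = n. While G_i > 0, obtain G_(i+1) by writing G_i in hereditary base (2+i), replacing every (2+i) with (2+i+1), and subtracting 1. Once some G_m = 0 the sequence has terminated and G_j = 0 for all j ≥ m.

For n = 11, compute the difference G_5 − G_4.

5484864

i=0: 11 = 2^(2 + 1) + 2 + 1 (b=2); 2→3: 3^(3 + 1) + 3 + 1 = 85; 85−1 = 84
i=1: 84 = 3^(3 + 1) + 3 (b=3); 3→4: 4^(4 + 1) + 4 = 1028; 1028−1 = 1027
i=2: 1027 = 4^(4 + 1) + 3 (b=4); 4→5: 5^(5 + 1) + 3 = 15628; 15628−1 = 15627
i=3: 15627 = 5^(5 + 1) + 2 (b=5); 5→6: 6^(6 + 1) + 2 = 279938; 279938−1 = 279937
i=4: 279937 = 6^(6 + 1) + 1 (b=6); 6→7: 7^(7 + 1) + 1 = 5764802; 5764802−1 = 5764801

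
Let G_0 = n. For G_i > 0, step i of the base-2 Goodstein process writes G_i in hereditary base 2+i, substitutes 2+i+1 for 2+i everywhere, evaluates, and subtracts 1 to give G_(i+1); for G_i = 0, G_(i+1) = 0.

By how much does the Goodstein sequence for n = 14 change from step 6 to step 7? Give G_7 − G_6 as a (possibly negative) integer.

3352711577

base 2: 14 = 2^(2 + 1) + 2^2 + 2; at 3: 3^(3 + 1) + 3^3 + 3 = 111; next = 110
base 3: 110 = 3^(3 + 1) + 3^3 + 2; at 4: 4^(4 + 1) + 4^4 + 2 = 1282; next = 1281
base 4: 1281 = 4^(4 + 1) + 4^4 + 1; at 5: 5^(5 + 1) + 5^5 + 1 = 18751; next = 18750
base 5: 18750 = 5^(5 + 1) + 5^5; at 6: 6^(6 + 1) + 6^6 = 326592; next = 326591
base 6: 326591 = 6^(6 + 1) + 5·6^5 + 5·6^4 + 5·6^3 + 5·6^2 + 5·6 + 5; at 7: 7^(7 + 1) + 5·7^5 + 5·7^4 + 5·7^3 + 5·7^2 + 5·7 + 5 = 5862841; next = 5862840
base 7: 5862840 = 7^(7 + 1) + 5·7^5 + 5·7^4 + 5·7^3 + 5·7^2 + 5·7 + 4; at 8: 8^(8 + 1) + 5·8^5 + 5·8^4 + 5·8^3 + 5·8^2 + 5·8 + 4 = 134404972; next = 134404971
base 8: 134404971 = 8^(8 + 1) + 5·8^5 + 5·8^4 + 5·8^3 + 5·8^2 + 5·8 + 3; at 9: 9^(9 + 1) + 5·9^5 + 5·9^4 + 5·9^3 + 5·9^2 + 5·9 + 3 = 3487116549; next = 3487116548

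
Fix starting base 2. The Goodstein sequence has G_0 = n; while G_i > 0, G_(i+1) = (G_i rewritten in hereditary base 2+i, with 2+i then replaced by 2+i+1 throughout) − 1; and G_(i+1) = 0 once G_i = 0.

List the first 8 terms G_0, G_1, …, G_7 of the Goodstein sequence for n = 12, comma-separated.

12, 107, 1065, 15685, 280019, 5764910, 134217867, 3486784574

(0) 12|_2 = 2^(2 + 1) + 2^2 ↦ 3^(3 + 1) + 3^3|_3 = 108 ⇒ 107
(1) 107|_3 = 3^(3 + 1) + 2·3^2 + 2·3 + 2 ↦ 4^(4 + 1) + 2·4^2 + 2·4 + 2|_4 = 1066 ⇒ 1065
(2) 1065|_4 = 4^(4 + 1) + 2·4^2 + 2·4 + 1 ↦ 5^(5 + 1) + 2·5^2 + 2·5 + 1|_5 = 15686 ⇒ 15685
(3) 15685|_5 = 5^(5 + 1) + 2·5^2 + 2·5 ↦ 6^(6 + 1) + 2·6^2 + 2·6|_6 = 280020 ⇒ 280019
(4) 280019|_6 = 6^(6 + 1) + 2·6^2 + 6 + 5 ↦ 7^(7 + 1) + 2·7^2 + 7 + 5|_7 = 5764911 ⇒ 5764910
(5) 5764910|_7 = 7^(7 + 1) + 2·7^2 + 7 + 4 ↦ 8^(8 + 1) + 2·8^2 + 8 + 4|_8 = 134217868 ⇒ 134217867
(6) 134217867|_8 = 8^(8 + 1) + 2·8^2 + 8 + 3 ↦ 9^(9 + 1) + 2·9^2 + 9 + 3|_9 = 3486784575 ⇒ 3486784574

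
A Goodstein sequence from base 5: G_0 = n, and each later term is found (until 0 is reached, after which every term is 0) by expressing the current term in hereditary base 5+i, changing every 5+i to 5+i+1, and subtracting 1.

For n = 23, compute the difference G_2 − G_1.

G_0 = 23. HB_5(23) = 4·5 + 3. Bump = 27. G_1 = 26.
G_1 = 26. HB_6(26) = 4·6 + 2. Bump = 30. G_2 = 29.

3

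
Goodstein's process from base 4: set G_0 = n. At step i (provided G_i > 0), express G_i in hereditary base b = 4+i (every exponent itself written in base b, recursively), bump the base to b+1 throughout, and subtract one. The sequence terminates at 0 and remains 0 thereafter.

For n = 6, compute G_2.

6 —HB4→ 4 + 2 —bump→ 5 + 2 = 7 —(−1)→ 6
6 —HB5→ 5 + 1 —bump→ 6 + 1 = 7 —(−1)→ 6
6 —HB6→ 6 —bump→ 7 = 7 —(−1)→ 6

6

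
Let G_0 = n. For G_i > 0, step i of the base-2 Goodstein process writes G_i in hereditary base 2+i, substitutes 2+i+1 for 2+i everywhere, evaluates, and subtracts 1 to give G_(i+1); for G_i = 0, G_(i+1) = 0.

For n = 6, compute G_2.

257

6 —HB2→ 2^2 + 2 —bump→ 3^3 + 3 = 30 —(−1)→ 29
29 —HB3→ 3^3 + 2 —bump→ 4^4 + 2 = 258 —(−1)→ 257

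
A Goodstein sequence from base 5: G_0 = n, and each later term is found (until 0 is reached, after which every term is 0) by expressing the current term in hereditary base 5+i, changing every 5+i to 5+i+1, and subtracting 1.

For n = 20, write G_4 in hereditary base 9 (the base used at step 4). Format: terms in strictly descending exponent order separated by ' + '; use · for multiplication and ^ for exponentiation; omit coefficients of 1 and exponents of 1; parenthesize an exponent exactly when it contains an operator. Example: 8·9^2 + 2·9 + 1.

i=0: 20 = 4·5 (b=5); 5→6: 4·6 = 24; 24−1 = 23
i=1: 23 = 3·6 + 5 (b=6); 6→7: 3·7 + 5 = 26; 26−1 = 25
i=2: 25 = 3·7 + 4 (b=7); 7→8: 3·8 + 4 = 28; 28−1 = 27
i=3: 27 = 3·8 + 3 (b=8); 8→9: 3·9 + 3 = 30; 30−1 = 29
i=4: 29 = 3·9 + 2 (b=9); 9→10: 3·10 + 2 = 32; 32−1 = 31

3·9 + 2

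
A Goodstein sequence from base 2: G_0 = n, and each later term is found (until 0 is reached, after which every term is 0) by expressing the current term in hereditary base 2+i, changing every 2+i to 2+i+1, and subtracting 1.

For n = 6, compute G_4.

46655

i=0: 6 = 2^2 + 2 (b=2); 2→3: 3^3 + 3 = 30; 30−1 = 29
i=1: 29 = 3^3 + 2 (b=3); 3→4: 4^4 + 2 = 258; 258−1 = 257
i=2: 257 = 4^4 + 1 (b=4); 4→5: 5^5 + 1 = 3126; 3126−1 = 3125
i=3: 3125 = 5^5 (b=5); 5→6: 6^6 = 46656; 46656−1 = 46655
i=4: 46655 = 5·6^5 + 5·6^4 + 5·6^3 + 5·6^2 + 5·6 + 5 (b=6); 6→7: 5·7^5 + 5·7^4 + 5·7^3 + 5·7^2 + 5·7 + 5 = 98040; 98040−1 = 98039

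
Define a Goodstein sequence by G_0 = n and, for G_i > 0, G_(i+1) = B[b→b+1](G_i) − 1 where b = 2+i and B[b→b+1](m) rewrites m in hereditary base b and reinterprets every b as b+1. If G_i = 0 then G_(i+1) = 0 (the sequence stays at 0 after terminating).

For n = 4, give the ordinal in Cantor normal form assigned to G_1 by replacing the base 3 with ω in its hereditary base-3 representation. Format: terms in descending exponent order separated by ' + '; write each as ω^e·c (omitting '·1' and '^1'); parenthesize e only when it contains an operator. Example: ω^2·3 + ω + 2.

ω^2·2 + ω·2 + 2

(0) 4|_2 = 2^2 ↦ 3^3|_3 = 27 ⇒ 26
(1) 26|_3 = 2·3^2 + 2·3 + 2 ↦ 2·4^2 + 2·4 + 2|_4 = 42 ⇒ 41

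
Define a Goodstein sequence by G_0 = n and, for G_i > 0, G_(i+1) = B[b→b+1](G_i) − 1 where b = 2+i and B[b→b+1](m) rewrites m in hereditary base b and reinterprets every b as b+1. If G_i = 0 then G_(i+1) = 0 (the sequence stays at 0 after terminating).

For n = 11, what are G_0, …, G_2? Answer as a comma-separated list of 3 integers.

i=0: 11 = 2^(2 + 1) + 2 + 1 (b=2); 2→3: 3^(3 + 1) + 3 + 1 = 85; 85−1 = 84
i=1: 84 = 3^(3 + 1) + 3 (b=3); 3→4: 4^(4 + 1) + 4 = 1028; 1028−1 = 1027

11, 84, 1027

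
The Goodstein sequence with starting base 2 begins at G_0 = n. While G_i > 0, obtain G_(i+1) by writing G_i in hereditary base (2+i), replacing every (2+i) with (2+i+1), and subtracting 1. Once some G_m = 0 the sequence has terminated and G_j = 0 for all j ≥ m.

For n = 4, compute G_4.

83

base 2: 4 = 2^2; at 3: 3^3 = 27; next = 26
base 3: 26 = 2·3^2 + 2·3 + 2; at 4: 2·4^2 + 2·4 + 2 = 42; next = 41
base 4: 41 = 2·4^2 + 2·4 + 1; at 5: 2·5^2 + 2·5 + 1 = 61; next = 60
base 5: 60 = 2·5^2 + 2·5; at 6: 2·6^2 + 2·6 = 84; next = 83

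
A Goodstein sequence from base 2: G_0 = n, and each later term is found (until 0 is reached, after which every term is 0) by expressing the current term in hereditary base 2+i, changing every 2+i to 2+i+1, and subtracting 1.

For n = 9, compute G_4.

9 —HB2→ 2^(2 + 1) + 1 —bump→ 3^(3 + 1) + 1 = 82 —(−1)→ 81
81 —HB3→ 3^(3 + 1) —bump→ 4^(4 + 1) = 1024 —(−1)→ 1023
1023 —HB4→ 3·4^4 + 3·4^3 + 3·4^2 + 3·4 + 3 —bump→ 3·5^5 + 3·5^3 + 3·5^2 + 3·5 + 3 = 9843 —(−1)→ 9842
9842 —HB5→ 3·5^5 + 3·5^3 + 3·5^2 + 3·5 + 2 —bump→ 3·6^6 + 3·6^3 + 3·6^2 + 3·6 + 2 = 140744 —(−1)→ 140743
140743 —HB6→ 3·6^6 + 3·6^3 + 3·6^2 + 3·6 + 1 —bump→ 3·7^7 + 3·7^3 + 3·7^2 + 3·7 + 1 = 2471827 —(−1)→ 2471826

140743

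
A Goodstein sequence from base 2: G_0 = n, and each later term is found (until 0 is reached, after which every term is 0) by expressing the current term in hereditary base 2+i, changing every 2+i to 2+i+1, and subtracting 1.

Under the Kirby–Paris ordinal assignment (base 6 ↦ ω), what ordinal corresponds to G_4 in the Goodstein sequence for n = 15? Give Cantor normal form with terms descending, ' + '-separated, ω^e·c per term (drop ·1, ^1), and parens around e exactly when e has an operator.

[0] 15 ≡ 2^(2 + 1) + 2^2 + 2 + 1 (base 2). Lift 3: 112. −1: 111.
[1] 111 ≡ 3^(3 + 1) + 3^3 + 3 (base 3). Lift 4: 1284. −1: 1283.
[2] 1283 ≡ 4^(4 + 1) + 4^4 + 3 (base 4). Lift 5: 18753. −1: 18752.
[3] 18752 ≡ 5^(5 + 1) + 5^5 + 2 (base 5). Lift 6: 326594. −1: 326593.
[4] 326593 ≡ 6^(6 + 1) + 6^6 + 1 (base 6). Lift 7: 6588345. −1: 6588344.

ω^(ω + 1) + ω^ω + 1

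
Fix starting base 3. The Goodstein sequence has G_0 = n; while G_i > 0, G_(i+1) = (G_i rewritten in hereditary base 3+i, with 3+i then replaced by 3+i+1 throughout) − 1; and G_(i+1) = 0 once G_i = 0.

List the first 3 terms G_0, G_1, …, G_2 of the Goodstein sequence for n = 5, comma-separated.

5, 5, 5

i=0: 5 = 3 + 2 (b=3); 3→4: 4 + 2 = 6; 6−1 = 5
i=1: 5 = 4 + 1 (b=4); 4→5: 5 + 1 = 6; 6−1 = 5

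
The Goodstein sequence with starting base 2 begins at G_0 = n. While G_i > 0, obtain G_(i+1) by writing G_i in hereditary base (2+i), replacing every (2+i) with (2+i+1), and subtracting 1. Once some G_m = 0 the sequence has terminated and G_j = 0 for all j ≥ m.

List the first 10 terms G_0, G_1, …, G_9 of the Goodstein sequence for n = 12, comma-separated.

12, 107, 1065, 15685, 280019, 5764910, 134217867, 3486784574, 100000000211, 3138428376974

i=0: 12 = 2^(2 + 1) + 2^2 (b=2); 2→3: 3^(3 + 1) + 3^3 = 108; 108−1 = 107
i=1: 107 = 3^(3 + 1) + 2·3^2 + 2·3 + 2 (b=3); 3→4: 4^(4 + 1) + 2·4^2 + 2·4 + 2 = 1066; 1066−1 = 1065
i=2: 1065 = 4^(4 + 1) + 2·4^2 + 2·4 + 1 (b=4); 4→5: 5^(5 + 1) + 2·5^2 + 2·5 + 1 = 15686; 15686−1 = 15685
i=3: 15685 = 5^(5 + 1) + 2·5^2 + 2·5 (b=5); 5→6: 6^(6 + 1) + 2·6^2 + 2·6 = 280020; 280020−1 = 280019
i=4: 280019 = 6^(6 + 1) + 2·6^2 + 6 + 5 (b=6); 6→7: 7^(7 + 1) + 2·7^2 + 7 + 5 = 5764911; 5764911−1 = 5764910
i=5: 5764910 = 7^(7 + 1) + 2·7^2 + 7 + 4 (b=7); 7→8: 8^(8 + 1) + 2·8^2 + 8 + 4 = 134217868; 134217868−1 = 134217867
i=6: 134217867 = 8^(8 + 1) + 2·8^2 + 8 + 3 (b=8); 8→9: 9^(9 + 1) + 2·9^2 + 9 + 3 = 3486784575; 3486784575−1 = 3486784574
i=7: 3486784574 = 9^(9 + 1) + 2·9^2 + 9 + 2 (b=9); 9→10: 10^(10 + 1) + 2·10^2 + 10 + 2 = 100000000212; 100000000212−1 = 100000000211
i=8: 100000000211 = 10^(10 + 1) + 2·10^2 + 10 + 1 (b=10); 10→11: 11^(11 + 1) + 2·11^2 + 11 + 1 = 3138428376975; 3138428376975−1 = 3138428376974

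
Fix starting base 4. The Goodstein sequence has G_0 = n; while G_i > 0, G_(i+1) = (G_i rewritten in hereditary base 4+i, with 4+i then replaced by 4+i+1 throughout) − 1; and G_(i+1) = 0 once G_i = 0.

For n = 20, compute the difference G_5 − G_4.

16

G_0=20  [base 4] 4^2 + 4  →[4↦5]→  5^2 + 5 = 30  −1 ⇒ G_1=29
G_1=29  [base 5] 5^2 + 4  →[5↦6]→  6^2 + 4 = 40  −1 ⇒ G_2=39
G_2=39  [base 6] 6^2 + 3  →[6↦7]→  7^2 + 3 = 52  −1 ⇒ G_3=51
G_3=51  [base 7] 7^2 + 2  →[7↦8]→  8^2 + 2 = 66  −1 ⇒ G_4=65
G_4=65  [base 8] 8^2 + 1  →[8↦9]→  9^2 + 1 = 82  −1 ⇒ G_5=81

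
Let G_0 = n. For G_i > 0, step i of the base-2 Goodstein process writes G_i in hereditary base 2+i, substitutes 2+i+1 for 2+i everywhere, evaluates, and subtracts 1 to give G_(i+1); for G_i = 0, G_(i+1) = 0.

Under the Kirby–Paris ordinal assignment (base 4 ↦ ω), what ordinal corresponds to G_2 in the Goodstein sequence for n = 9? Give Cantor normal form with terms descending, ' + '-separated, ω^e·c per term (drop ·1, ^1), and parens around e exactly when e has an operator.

ω^ω·3 + ω^3·3 + ω^2·3 + ω·3 + 3

[0] 9 ≡ 2^(2 + 1) + 1 (base 2). Lift 3: 82. −1: 81.
[1] 81 ≡ 3^(3 + 1) (base 3). Lift 4: 1024. −1: 1023.
[2] 1023 ≡ 3·4^4 + 3·4^3 + 3·4^2 + 3·4 + 3 (base 4). Lift 5: 9843. −1: 9842.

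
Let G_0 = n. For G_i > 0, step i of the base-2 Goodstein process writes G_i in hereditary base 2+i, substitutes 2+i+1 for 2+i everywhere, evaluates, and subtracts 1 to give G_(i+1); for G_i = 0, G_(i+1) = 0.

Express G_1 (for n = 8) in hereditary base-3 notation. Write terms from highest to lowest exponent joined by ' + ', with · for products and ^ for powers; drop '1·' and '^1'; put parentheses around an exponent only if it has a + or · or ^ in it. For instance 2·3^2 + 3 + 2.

2·3^3 + 2·3^2 + 2·3 + 2

G_0 = 8. HB_2(8) = 2^(2 + 1). Bump = 81. G_1 = 80.
G_1 = 80. HB_3(80) = 2·3^3 + 2·3^2 + 2·3 + 2. Bump = 554. G_2 = 553.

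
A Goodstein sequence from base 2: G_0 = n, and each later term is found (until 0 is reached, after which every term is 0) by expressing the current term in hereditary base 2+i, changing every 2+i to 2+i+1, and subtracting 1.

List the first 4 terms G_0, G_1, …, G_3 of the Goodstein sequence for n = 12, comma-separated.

12 —HB2→ 2^(2 + 1) + 2^2 —bump→ 3^(3 + 1) + 3^3 = 108 —(−1)→ 107
107 —HB3→ 3^(3 + 1) + 2·3^2 + 2·3 + 2 —bump→ 4^(4 + 1) + 2·4^2 + 2·4 + 2 = 1066 —(−1)→ 1065
1065 —HB4→ 4^(4 + 1) + 2·4^2 + 2·4 + 1 —bump→ 5^(5 + 1) + 2·5^2 + 2·5 + 1 = 15686 —(−1)→ 15685

12, 107, 1065, 15685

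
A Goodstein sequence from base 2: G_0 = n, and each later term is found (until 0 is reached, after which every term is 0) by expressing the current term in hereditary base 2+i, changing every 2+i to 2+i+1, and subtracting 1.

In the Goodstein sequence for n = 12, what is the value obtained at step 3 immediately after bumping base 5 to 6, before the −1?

280020

[0] 12 ≡ 2^(2 + 1) + 2^2 (base 2). Lift 3: 108. −1: 107.
[1] 107 ≡ 3^(3 + 1) + 2·3^2 + 2·3 + 2 (base 3). Lift 4: 1066. −1: 1065.
[2] 1065 ≡ 4^(4 + 1) + 2·4^2 + 2·4 + 1 (base 4). Lift 5: 15686. −1: 15685.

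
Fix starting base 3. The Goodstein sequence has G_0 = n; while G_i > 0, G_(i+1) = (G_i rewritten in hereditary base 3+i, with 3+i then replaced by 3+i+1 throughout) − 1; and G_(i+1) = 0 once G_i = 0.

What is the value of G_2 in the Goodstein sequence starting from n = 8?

base 3: 8 = 2·3 + 2; at 4: 2·4 + 2 = 10; next = 9
base 4: 9 = 2·4 + 1; at 5: 2·5 + 1 = 11; next = 10
base 5: 10 = 2·5; at 6: 2·6 = 12; next = 11

10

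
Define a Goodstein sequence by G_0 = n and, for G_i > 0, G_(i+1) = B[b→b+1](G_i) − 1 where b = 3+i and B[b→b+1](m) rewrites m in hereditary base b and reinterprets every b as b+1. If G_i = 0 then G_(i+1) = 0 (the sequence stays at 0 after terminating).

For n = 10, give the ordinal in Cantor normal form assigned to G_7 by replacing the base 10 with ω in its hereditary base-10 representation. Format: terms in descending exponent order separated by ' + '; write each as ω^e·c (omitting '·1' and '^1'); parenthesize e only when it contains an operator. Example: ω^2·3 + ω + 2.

step 0: 10 = 3^2 + 1; sub 4 for 3: 4^2 + 1; = 17; G_1 = 17−1 = 16
step 1: 16 = 4^2; sub 5 for 4: 5^2; = 25; G_2 = 25−1 = 24
step 2: 24 = 4·5 + 4; sub 6 for 5: 4·6 + 4; = 28; G_3 = 28−1 = 27
step 3: 27 = 4·6 + 3; sub 7 for 6: 4·7 + 3; = 31; G_4 = 31−1 = 30
step 4: 30 = 4·7 + 2; sub 8 for 7: 4·8 + 2; = 34; G_5 = 34−1 = 33
step 5: 33 = 4·8 + 1; sub 9 for 8: 4·9 + 1; = 37; G_6 = 37−1 = 36
step 6: 36 = 4·9; sub 10 for 9: 4·10; = 40; G_7 = 40−1 = 39
step 7: 39 = 3·10 + 9; sub 11 for 10: 3·11 + 9; = 42; G_8 = 42−1 = 41

ω·3 + 9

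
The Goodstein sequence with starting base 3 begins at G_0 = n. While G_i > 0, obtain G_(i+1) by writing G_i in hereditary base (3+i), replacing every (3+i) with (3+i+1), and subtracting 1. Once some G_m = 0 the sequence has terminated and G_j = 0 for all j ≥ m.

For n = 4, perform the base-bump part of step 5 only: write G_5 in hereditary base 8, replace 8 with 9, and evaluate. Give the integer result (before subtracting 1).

G_0 = 4. HB_3(4) = 3 + 1. Bump = 5. G_1 = 4.
G_1 = 4. HB_4(4) = 4. Bump = 5. G_2 = 4.
G_2 = 4. HB_5(4) = 4. Bump = 4. G_3 = 3.
G_3 = 3. HB_6(3) = 3. Bump = 3. G_4 = 2.
G_4 = 2. HB_7(2) = 2. Bump = 2. G_5 = 1.
G_5 = 1. HB_8(1) = 1. Bump = 1. G_6 = 0.

1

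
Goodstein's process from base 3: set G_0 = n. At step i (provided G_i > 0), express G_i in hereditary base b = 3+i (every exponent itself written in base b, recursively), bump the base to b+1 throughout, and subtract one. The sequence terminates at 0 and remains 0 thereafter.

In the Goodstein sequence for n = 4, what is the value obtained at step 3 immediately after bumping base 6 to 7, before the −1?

4 —HB3→ 3 + 1 —bump→ 4 + 1 = 5 —(−1)→ 4
4 —HB4→ 4 —bump→ 5 = 5 —(−1)→ 4
4 —HB5→ 4 —bump→ 4 = 4 —(−1)→ 3
3 —HB6→ 3 —bump→ 3 = 3 —(−1)→ 2

3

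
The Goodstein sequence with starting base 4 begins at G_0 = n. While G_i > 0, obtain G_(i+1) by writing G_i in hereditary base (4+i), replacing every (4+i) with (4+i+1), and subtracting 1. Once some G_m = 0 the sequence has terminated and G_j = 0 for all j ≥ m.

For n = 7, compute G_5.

[0] 7 ≡ 4 + 3 (base 4). Lift 5: 8. −1: 7.
[1] 7 ≡ 5 + 2 (base 5). Lift 6: 8. −1: 7.
[2] 7 ≡ 6 + 1 (base 6). Lift 7: 8. −1: 7.
[3] 7 ≡ 7 (base 7). Lift 8: 8. −1: 7.
[4] 7 ≡ 7 (base 8). Lift 9: 7. −1: 6.
[5] 6 ≡ 6 (base 9). Lift 10: 6. −1: 5.

6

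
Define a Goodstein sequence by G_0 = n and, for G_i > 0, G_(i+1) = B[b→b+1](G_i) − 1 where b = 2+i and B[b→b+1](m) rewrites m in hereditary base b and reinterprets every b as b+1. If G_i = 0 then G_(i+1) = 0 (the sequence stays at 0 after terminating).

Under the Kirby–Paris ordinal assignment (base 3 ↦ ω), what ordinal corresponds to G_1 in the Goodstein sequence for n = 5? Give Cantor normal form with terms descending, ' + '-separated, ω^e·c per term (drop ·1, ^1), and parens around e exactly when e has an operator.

base 2: 5 = 2^2 + 1; at 3: 3^3 + 1 = 28; next = 27
base 3: 27 = 3^3; at 4: 4^4 = 256; next = 255

ω^ω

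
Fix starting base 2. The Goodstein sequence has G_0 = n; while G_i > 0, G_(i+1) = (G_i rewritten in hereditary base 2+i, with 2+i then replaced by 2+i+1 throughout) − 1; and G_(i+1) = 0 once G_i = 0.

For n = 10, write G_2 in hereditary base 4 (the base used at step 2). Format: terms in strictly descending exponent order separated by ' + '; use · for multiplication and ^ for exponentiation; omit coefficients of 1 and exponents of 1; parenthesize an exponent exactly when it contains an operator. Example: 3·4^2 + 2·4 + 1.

step 0: 10 = 2^(2 + 1) + 2; sub 3 for 2: 3^(3 + 1) + 3; = 84; G_1 = 84−1 = 83
step 1: 83 = 3^(3 + 1) + 2; sub 4 for 3: 4^(4 + 1) + 2; = 1026; G_2 = 1026−1 = 1025
step 2: 1025 = 4^(4 + 1) + 1; sub 5 for 4: 5^(5 + 1) + 1; = 15626; G_3 = 15626−1 = 15625

4^(4 + 1) + 1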